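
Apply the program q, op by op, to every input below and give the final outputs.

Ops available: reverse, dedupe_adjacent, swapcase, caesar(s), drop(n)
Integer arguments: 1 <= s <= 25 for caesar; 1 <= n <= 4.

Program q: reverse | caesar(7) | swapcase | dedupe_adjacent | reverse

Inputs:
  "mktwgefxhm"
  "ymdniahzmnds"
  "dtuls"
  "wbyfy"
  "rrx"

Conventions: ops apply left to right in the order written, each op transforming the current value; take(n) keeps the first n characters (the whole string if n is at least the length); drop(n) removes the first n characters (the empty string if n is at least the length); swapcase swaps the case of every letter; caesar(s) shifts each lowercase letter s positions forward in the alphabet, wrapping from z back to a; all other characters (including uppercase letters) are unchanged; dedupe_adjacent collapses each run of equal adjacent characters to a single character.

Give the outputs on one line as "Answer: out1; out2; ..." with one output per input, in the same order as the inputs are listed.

Execution, op by op:
  "mktwgefxhm" -> "mhxfegwtkm" -> "toemlndart" -> "TOEMLNDART" -> "TOEMLNDART" -> "TRADNLMEOT"
  "ymdniahzmnds" -> "sdnmzhaindmy" -> "zkutgohpuktf" -> "ZKUTGOHPUKTF" -> "ZKUTGOHPUKTF" -> "FTKUPHOGTUKZ"
  "dtuls" -> "slutd" -> "zsbak" -> "ZSBAK" -> "ZSBAK" -> "KABSZ"
  "wbyfy" -> "yfybw" -> "fmfid" -> "FMFID" -> "FMFID" -> "DIFMF"
  "rrx" -> "xrr" -> "eyy" -> "EYY" -> "EY" -> "YE"

"TRADNLMEOT"; "FTKUPHOGTUKZ"; "KABSZ"; "DIFMF"; "YE"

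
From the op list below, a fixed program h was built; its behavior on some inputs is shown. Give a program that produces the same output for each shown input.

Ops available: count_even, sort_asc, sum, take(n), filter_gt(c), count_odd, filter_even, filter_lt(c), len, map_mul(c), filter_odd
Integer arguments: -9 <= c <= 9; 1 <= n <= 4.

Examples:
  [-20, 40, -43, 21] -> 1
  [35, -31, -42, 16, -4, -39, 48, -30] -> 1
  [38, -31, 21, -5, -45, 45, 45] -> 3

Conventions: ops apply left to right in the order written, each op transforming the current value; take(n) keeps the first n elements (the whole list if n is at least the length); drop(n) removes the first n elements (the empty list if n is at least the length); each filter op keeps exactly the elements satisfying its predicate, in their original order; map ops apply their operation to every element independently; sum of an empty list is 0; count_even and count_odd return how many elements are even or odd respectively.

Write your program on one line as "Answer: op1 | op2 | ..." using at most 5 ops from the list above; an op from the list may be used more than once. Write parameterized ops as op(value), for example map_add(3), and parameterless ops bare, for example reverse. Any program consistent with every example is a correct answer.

filter_odd | map_mul(4) | filter_gt(6) | count_even

Check, running the answer program on each example:
  [-20, 40, -43, 21] -> [-43, 21] -> [-172, 84] -> [84] -> 1
  [35, -31, -42, 16, -4, -39, 48, -30] -> [35, -31, -39] -> [140, -124, -156] -> [140] -> 1
  [38, -31, 21, -5, -45, 45, 45] -> [-31, 21, -5, -45, 45, 45] -> [-124, 84, -20, -180, 180, 180] -> [84, 180, 180] -> 3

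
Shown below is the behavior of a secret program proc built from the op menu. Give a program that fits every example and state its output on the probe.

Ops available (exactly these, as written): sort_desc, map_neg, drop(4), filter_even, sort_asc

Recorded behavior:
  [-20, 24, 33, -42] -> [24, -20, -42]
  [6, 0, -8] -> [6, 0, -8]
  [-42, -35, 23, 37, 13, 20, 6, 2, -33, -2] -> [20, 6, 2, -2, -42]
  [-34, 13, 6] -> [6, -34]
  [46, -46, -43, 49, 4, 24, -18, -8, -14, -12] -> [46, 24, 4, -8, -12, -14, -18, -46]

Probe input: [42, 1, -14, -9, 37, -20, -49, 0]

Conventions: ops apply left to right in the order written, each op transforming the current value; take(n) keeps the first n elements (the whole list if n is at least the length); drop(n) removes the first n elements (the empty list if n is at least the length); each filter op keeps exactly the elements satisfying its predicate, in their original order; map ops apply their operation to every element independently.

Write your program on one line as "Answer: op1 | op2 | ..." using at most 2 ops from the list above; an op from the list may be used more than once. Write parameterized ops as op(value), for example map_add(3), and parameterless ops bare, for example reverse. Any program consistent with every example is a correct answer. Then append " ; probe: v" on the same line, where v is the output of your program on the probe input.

filter_even | sort_desc ; probe: [42, 0, -14, -20]

Check, running the answer program on each example:
  [-20, 24, 33, -42] -> [-20, 24, -42] -> [24, -20, -42]
  [6, 0, -8] -> [6, 0, -8] -> [6, 0, -8]
  [-42, -35, 23, 37, 13, 20, 6, 2, -33, -2] -> [-42, 20, 6, 2, -2] -> [20, 6, 2, -2, -42]
  [-34, 13, 6] -> [-34, 6] -> [6, -34]
  [46, -46, -43, 49, 4, 24, -18, -8, -14, -12] -> [46, -46, 4, 24, -18, -8, -14, -12] -> [46, 24, 4, -8, -12, -14, -18, -46]
  probe: [42, 1, -14, -9, 37, -20, -49, 0] -> [42, -14, -20, 0] -> [42, 0, -14, -20]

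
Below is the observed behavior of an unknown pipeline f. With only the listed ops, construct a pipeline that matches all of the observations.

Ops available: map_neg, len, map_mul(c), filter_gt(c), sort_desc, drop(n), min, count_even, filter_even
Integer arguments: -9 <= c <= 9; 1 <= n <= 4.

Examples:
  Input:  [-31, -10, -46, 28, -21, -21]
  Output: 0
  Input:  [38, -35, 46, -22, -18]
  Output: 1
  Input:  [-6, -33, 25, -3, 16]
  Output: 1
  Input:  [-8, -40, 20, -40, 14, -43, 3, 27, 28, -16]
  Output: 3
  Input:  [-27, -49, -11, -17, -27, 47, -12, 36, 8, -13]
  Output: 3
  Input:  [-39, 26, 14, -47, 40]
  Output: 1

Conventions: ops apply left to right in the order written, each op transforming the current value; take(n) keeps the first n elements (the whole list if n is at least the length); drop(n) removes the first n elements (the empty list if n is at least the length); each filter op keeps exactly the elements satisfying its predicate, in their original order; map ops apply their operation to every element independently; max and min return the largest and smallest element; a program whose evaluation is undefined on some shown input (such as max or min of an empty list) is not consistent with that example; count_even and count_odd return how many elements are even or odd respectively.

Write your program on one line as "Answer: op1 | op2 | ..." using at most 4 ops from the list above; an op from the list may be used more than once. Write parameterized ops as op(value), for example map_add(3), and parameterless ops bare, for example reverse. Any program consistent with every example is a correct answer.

map_neg | drop(4) | map_neg | count_even

Check, running the answer program on each example:
  [-31, -10, -46, 28, -21, -21] -> [31, 10, 46, -28, 21, 21] -> [21, 21] -> [-21, -21] -> 0
  [38, -35, 46, -22, -18] -> [-38, 35, -46, 22, 18] -> [18] -> [-18] -> 1
  [-6, -33, 25, -3, 16] -> [6, 33, -25, 3, -16] -> [-16] -> [16] -> 1
  [-8, -40, 20, -40, 14, -43, 3, 27, 28, -16] -> [8, 40, -20, 40, -14, 43, -3, -27, -28, 16] -> [-14, 43, -3, -27, -28, 16] -> [14, -43, 3, 27, 28, -16] -> 3
  [-27, -49, -11, -17, -27, 47, -12, 36, 8, -13] -> [27, 49, 11, 17, 27, -47, 12, -36, -8, 13] -> [27, -47, 12, -36, -8, 13] -> [-27, 47, -12, 36, 8, -13] -> 3
  [-39, 26, 14, -47, 40] -> [39, -26, -14, 47, -40] -> [-40] -> [40] -> 1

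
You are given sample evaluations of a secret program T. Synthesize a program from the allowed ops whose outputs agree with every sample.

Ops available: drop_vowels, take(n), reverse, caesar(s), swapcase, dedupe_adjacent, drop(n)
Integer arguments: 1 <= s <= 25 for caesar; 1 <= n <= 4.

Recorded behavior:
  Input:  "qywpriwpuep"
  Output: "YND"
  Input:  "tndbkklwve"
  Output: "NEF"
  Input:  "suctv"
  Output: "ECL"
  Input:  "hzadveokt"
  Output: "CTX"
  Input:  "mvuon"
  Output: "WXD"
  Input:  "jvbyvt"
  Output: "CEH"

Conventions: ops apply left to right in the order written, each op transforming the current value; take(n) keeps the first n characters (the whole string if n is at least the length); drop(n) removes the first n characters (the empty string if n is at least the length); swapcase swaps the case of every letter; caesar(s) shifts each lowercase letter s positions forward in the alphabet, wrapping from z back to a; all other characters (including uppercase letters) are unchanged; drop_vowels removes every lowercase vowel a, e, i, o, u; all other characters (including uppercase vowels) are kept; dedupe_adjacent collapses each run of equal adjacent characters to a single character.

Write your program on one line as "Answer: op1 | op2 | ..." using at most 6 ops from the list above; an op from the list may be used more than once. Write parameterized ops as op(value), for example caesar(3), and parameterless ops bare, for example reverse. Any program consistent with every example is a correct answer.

caesar(9) | swapcase | dedupe_adjacent | reverse | take(3)

Check, running the answer program on each example:
  "qywpriwpuep" -> "zhfyarfydny" -> "ZHFYARFYDNY" -> "ZHFYARFYDNY" -> "YNDYFRAYFHZ" -> "YND"
  "tndbkklwve" -> "cwmkttufen" -> "CWMKTTUFEN" -> "CWMKTUFEN" -> "NEFUTKMWC" -> "NEF"
  "suctv" -> "bdlce" -> "BDLCE" -> "BDLCE" -> "ECLDB" -> "ECL"
  "hzadveokt" -> "qijmenxtc" -> "QIJMENXTC" -> "QIJMENXTC" -> "CTXNEMJIQ" -> "CTX"
  "mvuon" -> "vedxw" -> "VEDXW" -> "VEDXW" -> "WXDEV" -> "WXD"
  "jvbyvt" -> "sekhec" -> "SEKHEC" -> "SEKHEC" -> "CEHKES" -> "CEH"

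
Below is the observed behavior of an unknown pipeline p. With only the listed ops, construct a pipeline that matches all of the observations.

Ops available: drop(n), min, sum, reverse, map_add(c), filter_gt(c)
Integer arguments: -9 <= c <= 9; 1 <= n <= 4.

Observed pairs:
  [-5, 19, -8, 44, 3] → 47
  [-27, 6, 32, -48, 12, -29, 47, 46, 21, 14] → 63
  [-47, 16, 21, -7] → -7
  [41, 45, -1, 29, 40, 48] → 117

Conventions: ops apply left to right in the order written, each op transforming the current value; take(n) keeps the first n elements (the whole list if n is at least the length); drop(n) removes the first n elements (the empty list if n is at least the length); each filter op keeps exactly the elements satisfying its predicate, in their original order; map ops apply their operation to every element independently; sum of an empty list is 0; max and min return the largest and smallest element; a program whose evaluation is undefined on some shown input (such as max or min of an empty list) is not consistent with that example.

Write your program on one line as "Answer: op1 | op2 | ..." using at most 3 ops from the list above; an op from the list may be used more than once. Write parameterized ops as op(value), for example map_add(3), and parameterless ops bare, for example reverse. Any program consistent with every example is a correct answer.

drop(3) | sum

Check, running the answer program on each example:
  [-5, 19, -8, 44, 3] -> [44, 3] -> 47
  [-27, 6, 32, -48, 12, -29, 47, 46, 21, 14] -> [-48, 12, -29, 47, 46, 21, 14] -> 63
  [-47, 16, 21, -7] -> [-7] -> -7
  [41, 45, -1, 29, 40, 48] -> [29, 40, 48] -> 117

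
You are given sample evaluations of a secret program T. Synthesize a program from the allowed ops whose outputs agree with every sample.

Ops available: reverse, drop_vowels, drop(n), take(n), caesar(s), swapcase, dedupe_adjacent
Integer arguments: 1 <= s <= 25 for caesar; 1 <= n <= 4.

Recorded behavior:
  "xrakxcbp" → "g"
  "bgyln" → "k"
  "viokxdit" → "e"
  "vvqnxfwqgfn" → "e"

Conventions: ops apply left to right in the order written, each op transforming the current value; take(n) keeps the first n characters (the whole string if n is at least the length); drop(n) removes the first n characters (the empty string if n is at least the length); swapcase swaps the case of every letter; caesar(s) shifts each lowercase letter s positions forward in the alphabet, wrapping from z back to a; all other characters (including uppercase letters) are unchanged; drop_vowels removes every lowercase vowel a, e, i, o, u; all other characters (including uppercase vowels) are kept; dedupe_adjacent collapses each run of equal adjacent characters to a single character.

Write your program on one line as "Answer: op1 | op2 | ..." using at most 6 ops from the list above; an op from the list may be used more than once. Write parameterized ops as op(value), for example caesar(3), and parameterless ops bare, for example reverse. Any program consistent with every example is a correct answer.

reverse | caesar(25) | reverse | caesar(10) | take(1)

Check, running the answer program on each example:
  "xrakxcbp" -> "pbcxkarx" -> "oabwjzqw" -> "wqzjwbao" -> "gajtglky" -> "g"
  "bgyln" -> "nlygb" -> "mkxfa" -> "afxkm" -> "kphuw" -> "k"
  "viokxdit" -> "tidxkoiv" -> "shcwjnhu" -> "uhnjwchs" -> "erxtgmrc" -> "e"
  "vvqnxfwqgfn" -> "nfgqwfxnqvv" -> "mefpvewmpuu" -> "uupmwevpfem" -> "eezwgofzpow" -> "e"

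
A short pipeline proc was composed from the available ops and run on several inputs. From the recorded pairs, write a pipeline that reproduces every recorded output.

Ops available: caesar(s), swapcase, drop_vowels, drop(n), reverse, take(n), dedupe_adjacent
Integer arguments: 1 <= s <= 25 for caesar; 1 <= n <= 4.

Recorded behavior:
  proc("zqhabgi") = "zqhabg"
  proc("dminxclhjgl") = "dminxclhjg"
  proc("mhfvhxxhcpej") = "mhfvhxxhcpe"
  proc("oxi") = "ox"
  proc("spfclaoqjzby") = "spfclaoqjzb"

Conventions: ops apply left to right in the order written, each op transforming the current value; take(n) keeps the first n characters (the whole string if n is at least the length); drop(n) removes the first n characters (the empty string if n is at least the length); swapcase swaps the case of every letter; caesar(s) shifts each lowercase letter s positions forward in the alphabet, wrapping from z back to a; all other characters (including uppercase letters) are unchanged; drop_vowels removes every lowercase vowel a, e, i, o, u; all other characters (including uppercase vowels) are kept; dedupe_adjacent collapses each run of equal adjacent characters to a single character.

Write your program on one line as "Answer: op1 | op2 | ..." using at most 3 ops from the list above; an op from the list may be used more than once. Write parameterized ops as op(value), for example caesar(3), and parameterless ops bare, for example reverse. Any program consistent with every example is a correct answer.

reverse | drop(1) | reverse

Check, running the answer program on each example:
  "zqhabgi" -> "igbahqz" -> "gbahqz" -> "zqhabg"
  "dminxclhjgl" -> "lgjhlcxnimd" -> "gjhlcxnimd" -> "dminxclhjg"
  "mhfvhxxhcpej" -> "jepchxxhvfhm" -> "epchxxhvfhm" -> "mhfvhxxhcpe"
  "oxi" -> "ixo" -> "xo" -> "ox"
  "spfclaoqjzby" -> "ybzjqoalcfps" -> "bzjqoalcfps" -> "spfclaoqjzb"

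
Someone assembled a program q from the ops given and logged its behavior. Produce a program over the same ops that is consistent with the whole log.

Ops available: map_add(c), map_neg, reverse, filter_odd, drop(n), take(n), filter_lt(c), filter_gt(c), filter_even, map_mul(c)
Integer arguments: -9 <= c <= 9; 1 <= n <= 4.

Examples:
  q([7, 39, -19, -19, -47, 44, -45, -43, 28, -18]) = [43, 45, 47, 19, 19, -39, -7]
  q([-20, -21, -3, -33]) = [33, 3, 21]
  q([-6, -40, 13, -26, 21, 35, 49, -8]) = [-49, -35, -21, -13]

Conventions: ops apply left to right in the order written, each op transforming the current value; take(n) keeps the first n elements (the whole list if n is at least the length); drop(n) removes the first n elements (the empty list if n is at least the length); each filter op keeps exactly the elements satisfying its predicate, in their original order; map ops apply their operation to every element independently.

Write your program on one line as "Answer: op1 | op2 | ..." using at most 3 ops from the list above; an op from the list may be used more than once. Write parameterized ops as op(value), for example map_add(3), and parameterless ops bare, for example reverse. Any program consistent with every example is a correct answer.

reverse | filter_odd | map_neg

Check, running the answer program on each example:
  [7, 39, -19, -19, -47, 44, -45, -43, 28, -18] -> [-18, 28, -43, -45, 44, -47, -19, -19, 39, 7] -> [-43, -45, -47, -19, -19, 39, 7] -> [43, 45, 47, 19, 19, -39, -7]
  [-20, -21, -3, -33] -> [-33, -3, -21, -20] -> [-33, -3, -21] -> [33, 3, 21]
  [-6, -40, 13, -26, 21, 35, 49, -8] -> [-8, 49, 35, 21, -26, 13, -40, -6] -> [49, 35, 21, 13] -> [-49, -35, -21, -13]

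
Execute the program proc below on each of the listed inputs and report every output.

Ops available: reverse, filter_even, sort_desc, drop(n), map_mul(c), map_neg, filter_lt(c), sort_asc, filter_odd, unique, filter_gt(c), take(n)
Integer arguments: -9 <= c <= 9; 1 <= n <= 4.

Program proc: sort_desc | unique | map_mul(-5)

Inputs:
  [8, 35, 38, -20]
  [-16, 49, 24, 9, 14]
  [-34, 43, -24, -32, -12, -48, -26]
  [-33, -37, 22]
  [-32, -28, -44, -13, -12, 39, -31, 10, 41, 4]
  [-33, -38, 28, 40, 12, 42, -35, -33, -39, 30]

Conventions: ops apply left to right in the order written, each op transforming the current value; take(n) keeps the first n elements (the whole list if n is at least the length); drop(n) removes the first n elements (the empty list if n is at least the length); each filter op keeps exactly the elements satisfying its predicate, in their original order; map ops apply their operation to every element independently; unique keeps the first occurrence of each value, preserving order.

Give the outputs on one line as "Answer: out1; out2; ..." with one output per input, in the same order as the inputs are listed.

[-190, -175, -40, 100]; [-245, -120, -70, -45, 80]; [-215, 60, 120, 130, 160, 170, 240]; [-110, 165, 185]; [-205, -195, -50, -20, 60, 65, 140, 155, 160, 220]; [-210, -200, -150, -140, -60, 165, 175, 190, 195]

Execution, op by op:
  [8, 35, 38, -20] -> [38, 35, 8, -20] -> [38, 35, 8, -20] -> [-190, -175, -40, 100]
  [-16, 49, 24, 9, 14] -> [49, 24, 14, 9, -16] -> [49, 24, 14, 9, -16] -> [-245, -120, -70, -45, 80]
  [-34, 43, -24, -32, -12, -48, -26] -> [43, -12, -24, -26, -32, -34, -48] -> [43, -12, -24, -26, -32, -34, -48] -> [-215, 60, 120, 130, 160, 170, 240]
  [-33, -37, 22] -> [22, -33, -37] -> [22, -33, -37] -> [-110, 165, 185]
  [-32, -28, -44, -13, -12, 39, -31, 10, 41, 4] -> [41, 39, 10, 4, -12, -13, -28, -31, -32, -44] -> [41, 39, 10, 4, -12, -13, -28, -31, -32, -44] -> [-205, -195, -50, -20, 60, 65, 140, 155, 160, 220]
  [-33, -38, 28, 40, 12, 42, -35, -33, -39, 30] -> [42, 40, 30, 28, 12, -33, -33, -35, -38, -39] -> [42, 40, 30, 28, 12, -33, -35, -38, -39] -> [-210, -200, -150, -140, -60, 165, 175, 190, 195]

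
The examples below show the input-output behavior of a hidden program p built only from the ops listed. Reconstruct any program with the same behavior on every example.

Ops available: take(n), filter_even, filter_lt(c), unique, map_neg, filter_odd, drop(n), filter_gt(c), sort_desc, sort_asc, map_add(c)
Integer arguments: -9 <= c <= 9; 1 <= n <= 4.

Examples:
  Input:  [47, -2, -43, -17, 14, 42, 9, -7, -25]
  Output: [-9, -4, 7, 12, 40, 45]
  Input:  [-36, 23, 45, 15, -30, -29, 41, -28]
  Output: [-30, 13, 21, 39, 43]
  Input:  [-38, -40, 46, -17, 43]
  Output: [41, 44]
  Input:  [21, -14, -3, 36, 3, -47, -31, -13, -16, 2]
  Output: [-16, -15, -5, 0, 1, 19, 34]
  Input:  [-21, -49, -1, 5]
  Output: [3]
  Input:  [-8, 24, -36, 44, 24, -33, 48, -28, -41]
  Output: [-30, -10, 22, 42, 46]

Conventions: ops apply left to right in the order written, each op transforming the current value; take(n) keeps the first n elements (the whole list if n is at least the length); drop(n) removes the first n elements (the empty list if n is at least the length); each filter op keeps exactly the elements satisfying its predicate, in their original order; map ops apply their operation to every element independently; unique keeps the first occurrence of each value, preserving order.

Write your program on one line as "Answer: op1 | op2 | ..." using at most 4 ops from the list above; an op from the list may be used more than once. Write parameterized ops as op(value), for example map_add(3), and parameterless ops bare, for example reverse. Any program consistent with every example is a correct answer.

sort_asc | drop(3) | map_add(-2) | unique

Check, running the answer program on each example:
  [47, -2, -43, -17, 14, 42, 9, -7, -25] -> [-43, -25, -17, -7, -2, 9, 14, 42, 47] -> [-7, -2, 9, 14, 42, 47] -> [-9, -4, 7, 12, 40, 45] -> [-9, -4, 7, 12, 40, 45]
  [-36, 23, 45, 15, -30, -29, 41, -28] -> [-36, -30, -29, -28, 15, 23, 41, 45] -> [-28, 15, 23, 41, 45] -> [-30, 13, 21, 39, 43] -> [-30, 13, 21, 39, 43]
  [-38, -40, 46, -17, 43] -> [-40, -38, -17, 43, 46] -> [43, 46] -> [41, 44] -> [41, 44]
  [21, -14, -3, 36, 3, -47, -31, -13, -16, 2] -> [-47, -31, -16, -14, -13, -3, 2, 3, 21, 36] -> [-14, -13, -3, 2, 3, 21, 36] -> [-16, -15, -5, 0, 1, 19, 34] -> [-16, -15, -5, 0, 1, 19, 34]
  [-21, -49, -1, 5] -> [-49, -21, -1, 5] -> [5] -> [3] -> [3]
  [-8, 24, -36, 44, 24, -33, 48, -28, -41] -> [-41, -36, -33, -28, -8, 24, 24, 44, 48] -> [-28, -8, 24, 24, 44, 48] -> [-30, -10, 22, 22, 42, 46] -> [-30, -10, 22, 42, 46]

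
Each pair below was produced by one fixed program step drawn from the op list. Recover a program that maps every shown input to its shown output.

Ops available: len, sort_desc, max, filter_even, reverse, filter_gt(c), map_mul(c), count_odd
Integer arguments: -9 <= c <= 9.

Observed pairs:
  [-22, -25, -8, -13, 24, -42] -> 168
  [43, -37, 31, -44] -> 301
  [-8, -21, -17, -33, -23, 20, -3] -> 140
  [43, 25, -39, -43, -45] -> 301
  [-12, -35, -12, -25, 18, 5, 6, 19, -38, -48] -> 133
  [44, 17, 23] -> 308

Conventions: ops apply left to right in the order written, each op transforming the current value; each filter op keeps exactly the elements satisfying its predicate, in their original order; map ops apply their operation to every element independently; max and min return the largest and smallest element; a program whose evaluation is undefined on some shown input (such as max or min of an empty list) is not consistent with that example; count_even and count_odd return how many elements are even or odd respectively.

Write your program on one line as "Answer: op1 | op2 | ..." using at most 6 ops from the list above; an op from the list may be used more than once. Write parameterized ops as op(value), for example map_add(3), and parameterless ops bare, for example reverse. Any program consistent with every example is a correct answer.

map_mul(7) | sort_desc | reverse | filter_gt(-3) | max

Check, running the answer program on each example:
  [-22, -25, -8, -13, 24, -42] -> [-154, -175, -56, -91, 168, -294] -> [168, -56, -91, -154, -175, -294] -> [-294, -175, -154, -91, -56, 168] -> [168] -> 168
  [43, -37, 31, -44] -> [301, -259, 217, -308] -> [301, 217, -259, -308] -> [-308, -259, 217, 301] -> [217, 301] -> 301
  [-8, -21, -17, -33, -23, 20, -3] -> [-56, -147, -119, -231, -161, 140, -21] -> [140, -21, -56, -119, -147, -161, -231] -> [-231, -161, -147, -119, -56, -21, 140] -> [140] -> 140
  [43, 25, -39, -43, -45] -> [301, 175, -273, -301, -315] -> [301, 175, -273, -301, -315] -> [-315, -301, -273, 175, 301] -> [175, 301] -> 301
  [-12, -35, -12, -25, 18, 5, 6, 19, -38, -48] -> [-84, -245, -84, -175, 126, 35, 42, 133, -266, -336] -> [133, 126, 42, 35, -84, -84, -175, -245, -266, -336] -> [-336, -266, -245, -175, -84, -84, 35, 42, 126, 133] -> [35, 42, 126, 133] -> 133
  [44, 17, 23] -> [308, 119, 161] -> [308, 161, 119] -> [119, 161, 308] -> [119, 161, 308] -> 308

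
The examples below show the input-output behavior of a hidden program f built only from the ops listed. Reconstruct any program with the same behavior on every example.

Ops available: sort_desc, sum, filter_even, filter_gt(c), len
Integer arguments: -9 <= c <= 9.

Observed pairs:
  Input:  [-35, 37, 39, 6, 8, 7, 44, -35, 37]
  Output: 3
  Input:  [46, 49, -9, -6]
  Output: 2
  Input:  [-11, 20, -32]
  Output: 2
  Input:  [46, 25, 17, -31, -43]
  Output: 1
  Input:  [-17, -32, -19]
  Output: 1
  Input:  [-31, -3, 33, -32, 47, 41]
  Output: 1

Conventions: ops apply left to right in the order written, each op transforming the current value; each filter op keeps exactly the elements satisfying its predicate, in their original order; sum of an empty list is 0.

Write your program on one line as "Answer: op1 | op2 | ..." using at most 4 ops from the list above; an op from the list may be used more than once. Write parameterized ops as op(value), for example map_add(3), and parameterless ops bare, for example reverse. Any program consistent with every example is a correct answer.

sort_desc | filter_even | len

Check, running the answer program on each example:
  [-35, 37, 39, 6, 8, 7, 44, -35, 37] -> [44, 39, 37, 37, 8, 7, 6, -35, -35] -> [44, 8, 6] -> 3
  [46, 49, -9, -6] -> [49, 46, -6, -9] -> [46, -6] -> 2
  [-11, 20, -32] -> [20, -11, -32] -> [20, -32] -> 2
  [46, 25, 17, -31, -43] -> [46, 25, 17, -31, -43] -> [46] -> 1
  [-17, -32, -19] -> [-17, -19, -32] -> [-32] -> 1
  [-31, -3, 33, -32, 47, 41] -> [47, 41, 33, -3, -31, -32] -> [-32] -> 1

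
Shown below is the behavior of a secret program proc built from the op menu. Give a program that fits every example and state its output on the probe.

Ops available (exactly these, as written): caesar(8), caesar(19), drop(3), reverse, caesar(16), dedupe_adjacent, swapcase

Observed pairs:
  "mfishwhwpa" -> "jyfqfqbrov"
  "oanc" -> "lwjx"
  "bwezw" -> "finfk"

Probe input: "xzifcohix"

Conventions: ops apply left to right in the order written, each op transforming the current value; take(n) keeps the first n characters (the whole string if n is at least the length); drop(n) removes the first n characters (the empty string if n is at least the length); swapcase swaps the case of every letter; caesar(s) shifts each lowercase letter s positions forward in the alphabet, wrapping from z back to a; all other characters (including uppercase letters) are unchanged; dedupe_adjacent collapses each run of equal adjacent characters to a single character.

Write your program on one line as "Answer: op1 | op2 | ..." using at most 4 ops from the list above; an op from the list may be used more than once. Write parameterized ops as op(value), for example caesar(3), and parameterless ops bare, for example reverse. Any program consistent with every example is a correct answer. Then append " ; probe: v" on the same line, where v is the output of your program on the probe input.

caesar(16) | reverse | caesar(19) ; probe: "grqxlorig"

Check, running the answer program on each example:
  "mfishwhwpa" -> "cvyixmxmfq" -> "qfmxmxiyvc" -> "jyfqfqbrov"
  "oanc" -> "eqds" -> "sdqe" -> "lwjx"
  "bwezw" -> "rmupm" -> "mpumr" -> "finfk"
  probe: "xzifcohix" -> "npyvsexyn" -> "nyxesvypn" -> "grqxlorig"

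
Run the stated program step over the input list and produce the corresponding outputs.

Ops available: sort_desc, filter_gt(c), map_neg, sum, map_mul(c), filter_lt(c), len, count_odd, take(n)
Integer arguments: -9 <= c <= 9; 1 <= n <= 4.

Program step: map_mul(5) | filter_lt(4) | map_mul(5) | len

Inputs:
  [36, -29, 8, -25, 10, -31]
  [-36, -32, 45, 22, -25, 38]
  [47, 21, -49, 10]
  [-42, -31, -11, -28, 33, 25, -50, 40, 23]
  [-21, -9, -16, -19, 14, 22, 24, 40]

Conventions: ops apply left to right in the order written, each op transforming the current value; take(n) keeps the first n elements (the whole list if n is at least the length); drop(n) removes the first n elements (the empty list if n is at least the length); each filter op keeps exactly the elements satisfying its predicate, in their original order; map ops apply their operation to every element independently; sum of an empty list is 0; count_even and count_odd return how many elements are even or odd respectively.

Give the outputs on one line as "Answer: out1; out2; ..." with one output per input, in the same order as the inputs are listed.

Execution, op by op:
  [36, -29, 8, -25, 10, -31] -> [180, -145, 40, -125, 50, -155] -> [-145, -125, -155] -> [-725, -625, -775] -> 3
  [-36, -32, 45, 22, -25, 38] -> [-180, -160, 225, 110, -125, 190] -> [-180, -160, -125] -> [-900, -800, -625] -> 3
  [47, 21, -49, 10] -> [235, 105, -245, 50] -> [-245] -> [-1225] -> 1
  [-42, -31, -11, -28, 33, 25, -50, 40, 23] -> [-210, -155, -55, -140, 165, 125, -250, 200, 115] -> [-210, -155, -55, -140, -250] -> [-1050, -775, -275, -700, -1250] -> 5
  [-21, -9, -16, -19, 14, 22, 24, 40] -> [-105, -45, -80, -95, 70, 110, 120, 200] -> [-105, -45, -80, -95] -> [-525, -225, -400, -475] -> 4

3; 3; 1; 5; 4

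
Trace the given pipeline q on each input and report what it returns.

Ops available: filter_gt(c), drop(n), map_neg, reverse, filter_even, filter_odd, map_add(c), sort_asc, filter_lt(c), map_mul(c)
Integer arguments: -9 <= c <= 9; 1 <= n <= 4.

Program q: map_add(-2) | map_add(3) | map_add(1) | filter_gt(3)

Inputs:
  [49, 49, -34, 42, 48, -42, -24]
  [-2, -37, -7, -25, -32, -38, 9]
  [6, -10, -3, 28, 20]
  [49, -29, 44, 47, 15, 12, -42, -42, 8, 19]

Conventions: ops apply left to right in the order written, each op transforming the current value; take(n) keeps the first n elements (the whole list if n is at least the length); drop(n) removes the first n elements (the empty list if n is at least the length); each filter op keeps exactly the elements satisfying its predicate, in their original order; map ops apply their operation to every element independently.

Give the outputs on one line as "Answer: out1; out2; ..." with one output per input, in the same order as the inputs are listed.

Execution, op by op:
  [49, 49, -34, 42, 48, -42, -24] -> [47, 47, -36, 40, 46, -44, -26] -> [50, 50, -33, 43, 49, -41, -23] -> [51, 51, -32, 44, 50, -40, -22] -> [51, 51, 44, 50]
  [-2, -37, -7, -25, -32, -38, 9] -> [-4, -39, -9, -27, -34, -40, 7] -> [-1, -36, -6, -24, -31, -37, 10] -> [0, -35, -5, -23, -30, -36, 11] -> [11]
  [6, -10, -3, 28, 20] -> [4, -12, -5, 26, 18] -> [7, -9, -2, 29, 21] -> [8, -8, -1, 30, 22] -> [8, 30, 22]
  [49, -29, 44, 47, 15, 12, -42, -42, 8, 19] -> [47, -31, 42, 45, 13, 10, -44, -44, 6, 17] -> [50, -28, 45, 48, 16, 13, -41, -41, 9, 20] -> [51, -27, 46, 49, 17, 14, -40, -40, 10, 21] -> [51, 46, 49, 17, 14, 10, 21]

[51, 51, 44, 50]; [11]; [8, 30, 22]; [51, 46, 49, 17, 14, 10, 21]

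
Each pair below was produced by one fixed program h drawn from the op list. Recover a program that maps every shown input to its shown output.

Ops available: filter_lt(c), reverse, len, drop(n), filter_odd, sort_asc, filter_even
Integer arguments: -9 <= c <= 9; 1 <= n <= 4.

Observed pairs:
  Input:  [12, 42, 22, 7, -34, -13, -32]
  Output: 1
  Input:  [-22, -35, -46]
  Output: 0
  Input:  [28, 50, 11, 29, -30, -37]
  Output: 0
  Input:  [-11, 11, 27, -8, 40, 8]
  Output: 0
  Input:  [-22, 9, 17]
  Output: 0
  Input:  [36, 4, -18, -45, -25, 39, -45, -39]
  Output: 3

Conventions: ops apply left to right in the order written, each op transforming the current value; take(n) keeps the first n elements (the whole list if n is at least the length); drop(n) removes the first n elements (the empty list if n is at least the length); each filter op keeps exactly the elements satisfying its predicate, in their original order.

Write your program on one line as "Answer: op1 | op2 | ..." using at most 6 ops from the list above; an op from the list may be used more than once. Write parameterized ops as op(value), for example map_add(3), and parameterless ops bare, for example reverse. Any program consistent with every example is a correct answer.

reverse | filter_lt(9) | reverse | drop(3) | len

Check, running the answer program on each example:
  [12, 42, 22, 7, -34, -13, -32] -> [-32, -13, -34, 7, 22, 42, 12] -> [-32, -13, -34, 7] -> [7, -34, -13, -32] -> [-32] -> 1
  [-22, -35, -46] -> [-46, -35, -22] -> [-46, -35, -22] -> [-22, -35, -46] -> [] -> 0
  [28, 50, 11, 29, -30, -37] -> [-37, -30, 29, 11, 50, 28] -> [-37, -30] -> [-30, -37] -> [] -> 0
  [-11, 11, 27, -8, 40, 8] -> [8, 40, -8, 27, 11, -11] -> [8, -8, -11] -> [-11, -8, 8] -> [] -> 0
  [-22, 9, 17] -> [17, 9, -22] -> [-22] -> [-22] -> [] -> 0
  [36, 4, -18, -45, -25, 39, -45, -39] -> [-39, -45, 39, -25, -45, -18, 4, 36] -> [-39, -45, -25, -45, -18, 4] -> [4, -18, -45, -25, -45, -39] -> [-25, -45, -39] -> 3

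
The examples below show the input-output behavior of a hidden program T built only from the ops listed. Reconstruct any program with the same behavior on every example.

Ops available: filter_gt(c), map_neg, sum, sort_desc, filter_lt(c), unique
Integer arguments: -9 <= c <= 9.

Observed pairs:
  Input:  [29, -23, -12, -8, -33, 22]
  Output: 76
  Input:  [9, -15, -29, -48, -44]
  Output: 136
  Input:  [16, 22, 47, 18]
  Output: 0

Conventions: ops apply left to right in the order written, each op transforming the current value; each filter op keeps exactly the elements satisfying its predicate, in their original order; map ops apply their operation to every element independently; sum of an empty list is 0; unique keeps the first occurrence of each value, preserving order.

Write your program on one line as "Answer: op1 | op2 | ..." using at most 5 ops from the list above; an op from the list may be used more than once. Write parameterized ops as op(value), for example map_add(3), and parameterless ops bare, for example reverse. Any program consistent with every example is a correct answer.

map_neg | filter_gt(-6) | sort_desc | sum

Check, running the answer program on each example:
  [29, -23, -12, -8, -33, 22] -> [-29, 23, 12, 8, 33, -22] -> [23, 12, 8, 33] -> [33, 23, 12, 8] -> 76
  [9, -15, -29, -48, -44] -> [-9, 15, 29, 48, 44] -> [15, 29, 48, 44] -> [48, 44, 29, 15] -> 136
  [16, 22, 47, 18] -> [-16, -22, -47, -18] -> [] -> [] -> 0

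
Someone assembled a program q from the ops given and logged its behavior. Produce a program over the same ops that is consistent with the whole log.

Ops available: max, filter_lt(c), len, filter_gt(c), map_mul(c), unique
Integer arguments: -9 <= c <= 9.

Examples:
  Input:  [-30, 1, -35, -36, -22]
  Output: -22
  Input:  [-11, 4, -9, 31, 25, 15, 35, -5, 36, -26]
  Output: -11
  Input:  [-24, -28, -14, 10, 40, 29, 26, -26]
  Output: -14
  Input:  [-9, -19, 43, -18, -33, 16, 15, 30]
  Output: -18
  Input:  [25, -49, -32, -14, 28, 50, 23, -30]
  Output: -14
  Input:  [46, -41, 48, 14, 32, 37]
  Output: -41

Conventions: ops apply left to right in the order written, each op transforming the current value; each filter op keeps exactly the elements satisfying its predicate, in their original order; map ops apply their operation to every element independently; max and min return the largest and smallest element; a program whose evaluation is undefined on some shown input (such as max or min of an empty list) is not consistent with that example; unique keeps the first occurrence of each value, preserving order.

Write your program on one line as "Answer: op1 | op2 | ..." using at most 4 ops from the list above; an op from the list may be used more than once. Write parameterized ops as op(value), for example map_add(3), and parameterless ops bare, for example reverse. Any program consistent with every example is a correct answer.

filter_lt(3) | filter_lt(-9) | max

Check, running the answer program on each example:
  [-30, 1, -35, -36, -22] -> [-30, 1, -35, -36, -22] -> [-30, -35, -36, -22] -> -22
  [-11, 4, -9, 31, 25, 15, 35, -5, 36, -26] -> [-11, -9, -5, -26] -> [-11, -26] -> -11
  [-24, -28, -14, 10, 40, 29, 26, -26] -> [-24, -28, -14, -26] -> [-24, -28, -14, -26] -> -14
  [-9, -19, 43, -18, -33, 16, 15, 30] -> [-9, -19, -18, -33] -> [-19, -18, -33] -> -18
  [25, -49, -32, -14, 28, 50, 23, -30] -> [-49, -32, -14, -30] -> [-49, -32, -14, -30] -> -14
  [46, -41, 48, 14, 32, 37] -> [-41] -> [-41] -> -41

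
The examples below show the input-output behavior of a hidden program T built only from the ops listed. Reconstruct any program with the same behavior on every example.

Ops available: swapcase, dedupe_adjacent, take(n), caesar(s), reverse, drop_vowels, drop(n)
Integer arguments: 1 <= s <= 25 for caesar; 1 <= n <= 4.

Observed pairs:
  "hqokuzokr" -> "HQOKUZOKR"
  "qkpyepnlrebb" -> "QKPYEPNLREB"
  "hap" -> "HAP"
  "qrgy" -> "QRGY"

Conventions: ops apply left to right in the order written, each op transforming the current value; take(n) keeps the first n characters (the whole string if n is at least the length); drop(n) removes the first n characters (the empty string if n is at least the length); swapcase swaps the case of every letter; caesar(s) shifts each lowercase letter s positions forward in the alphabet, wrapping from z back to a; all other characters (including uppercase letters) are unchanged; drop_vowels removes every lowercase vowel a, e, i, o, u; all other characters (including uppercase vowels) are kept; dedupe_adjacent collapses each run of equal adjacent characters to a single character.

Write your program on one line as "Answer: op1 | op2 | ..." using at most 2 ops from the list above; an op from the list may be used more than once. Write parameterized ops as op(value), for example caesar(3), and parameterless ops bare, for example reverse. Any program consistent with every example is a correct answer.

dedupe_adjacent | swapcase

Check, running the answer program on each example:
  "hqokuzokr" -> "hqokuzokr" -> "HQOKUZOKR"
  "qkpyepnlrebb" -> "qkpyepnlreb" -> "QKPYEPNLREB"
  "hap" -> "hap" -> "HAP"
  "qrgy" -> "qrgy" -> "QRGY"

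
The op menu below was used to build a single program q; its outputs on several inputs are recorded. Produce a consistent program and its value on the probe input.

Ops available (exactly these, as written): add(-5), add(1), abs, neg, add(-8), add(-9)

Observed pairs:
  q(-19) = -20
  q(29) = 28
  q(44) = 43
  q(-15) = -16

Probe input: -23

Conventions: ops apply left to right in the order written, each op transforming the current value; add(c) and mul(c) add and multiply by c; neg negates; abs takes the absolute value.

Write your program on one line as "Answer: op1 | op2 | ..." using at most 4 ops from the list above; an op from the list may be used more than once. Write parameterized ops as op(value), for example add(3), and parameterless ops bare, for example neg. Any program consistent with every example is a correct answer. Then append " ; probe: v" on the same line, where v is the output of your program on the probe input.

neg | add(1) | neg ; probe: -24

Check, running the answer program on each example:
  -19 -> 19 -> 20 -> -20
  29 -> -29 -> -28 -> 28
  44 -> -44 -> -43 -> 43
  -15 -> 15 -> 16 -> -16
  probe: -23 -> 23 -> 24 -> -24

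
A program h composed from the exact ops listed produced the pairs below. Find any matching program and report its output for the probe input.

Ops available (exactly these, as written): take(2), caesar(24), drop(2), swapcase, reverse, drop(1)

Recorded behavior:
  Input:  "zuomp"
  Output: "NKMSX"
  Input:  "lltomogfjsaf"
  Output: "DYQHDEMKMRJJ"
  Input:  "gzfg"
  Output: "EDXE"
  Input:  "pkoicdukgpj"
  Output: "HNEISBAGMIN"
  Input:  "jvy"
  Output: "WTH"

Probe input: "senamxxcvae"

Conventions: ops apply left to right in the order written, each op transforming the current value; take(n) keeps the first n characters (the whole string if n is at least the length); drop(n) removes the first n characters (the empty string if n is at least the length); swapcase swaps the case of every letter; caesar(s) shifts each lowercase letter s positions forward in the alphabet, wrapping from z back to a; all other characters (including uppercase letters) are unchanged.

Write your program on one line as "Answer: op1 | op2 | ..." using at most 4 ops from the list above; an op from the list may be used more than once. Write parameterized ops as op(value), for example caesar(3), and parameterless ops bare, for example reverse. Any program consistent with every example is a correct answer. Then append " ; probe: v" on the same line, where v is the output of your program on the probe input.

caesar(24) | reverse | swapcase ; probe: "CYTAVVKYLCQ"

Check, running the answer program on each example:
  "zuomp" -> "xsmkn" -> "nkmsx" -> "NKMSX"
  "lltomogfjsaf" -> "jjrmkmedhqyd" -> "dyqhdemkmrjj" -> "DYQHDEMKMRJJ"
  "gzfg" -> "exde" -> "edxe" -> "EDXE"
  "pkoicdukgpj" -> "nimgabsienh" -> "hneisbagmin" -> "HNEISBAGMIN"
  "jvy" -> "htw" -> "wth" -> "WTH"
  probe: "senamxxcvae" -> "qclykvvatyc" -> "cytavvkylcq" -> "CYTAVVKYLCQ"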